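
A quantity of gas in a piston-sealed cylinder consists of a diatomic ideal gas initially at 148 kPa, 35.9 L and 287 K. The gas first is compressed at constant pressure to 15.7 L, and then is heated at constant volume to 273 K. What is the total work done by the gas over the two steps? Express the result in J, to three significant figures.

W_total ≈ -2990 J

Step 1 (isobaric): W = PΔV = (148 kPa)(15.7 − 35.9 L) = -2990 J.
Step 2 (isochoric): W = 0 (constant volume).
W_total = -2990 + 0 = -2990 J.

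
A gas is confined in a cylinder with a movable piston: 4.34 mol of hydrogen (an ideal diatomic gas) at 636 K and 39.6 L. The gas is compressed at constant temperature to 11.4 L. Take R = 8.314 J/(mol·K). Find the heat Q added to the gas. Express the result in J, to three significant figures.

Isothermal ⇒ ΔU = 0, so Q = W = nRT ln(V₂/V₁).
Q = (4.34)(8.314)(636) ln(11.4/39.6) = 22949 × -1.245 = -28576 J.

Q ≈ -28600 J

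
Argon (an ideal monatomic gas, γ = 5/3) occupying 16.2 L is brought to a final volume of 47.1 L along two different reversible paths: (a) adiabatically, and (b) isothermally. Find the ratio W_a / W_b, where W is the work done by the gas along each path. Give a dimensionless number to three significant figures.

W_a / W_b ≈ 0.716

Path (a) adiabatic: W = P₁V₁(1 − (V₁/V₂)^(γ−1))/(γ−1) → W_a/(P₁V₁) = 0.7636.
Path (b) isothermal: W = P₁V₁ ln(V₂/V₁) → W_b/(P₁V₁) = 1.067.
W_a / W_b = 0.7636 / 1.067 = 0.7155.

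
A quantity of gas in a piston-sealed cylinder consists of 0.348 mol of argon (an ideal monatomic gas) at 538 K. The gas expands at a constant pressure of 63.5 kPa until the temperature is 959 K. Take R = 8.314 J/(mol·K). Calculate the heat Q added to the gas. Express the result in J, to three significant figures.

Q ≈ 3050 J

Isobaric: W = nRΔT = (0.348)(8.314)(421) = 1218 J.
ΔU = nCᵥΔT with Cᵥ = 3R/2: ΔU = (0.348)(12.47)(421) = 1827 J.
Q = ΔU + W = 1827 + 1218 = 3045 J.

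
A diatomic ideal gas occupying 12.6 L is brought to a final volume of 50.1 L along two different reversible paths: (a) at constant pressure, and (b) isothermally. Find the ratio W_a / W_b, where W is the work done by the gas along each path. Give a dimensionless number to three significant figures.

W_a / W_b ≈ 2.16

Path (a) isobaric: W = P₁(V₂ − V₁) → W_a/(P₁V₁) = 2.976.
Path (b) isothermal: W = P₁V₁ ln(V₂/V₁) → W_b/(P₁V₁) = 1.38.
W_a / W_b = 2.976 / 1.38 = 2.156.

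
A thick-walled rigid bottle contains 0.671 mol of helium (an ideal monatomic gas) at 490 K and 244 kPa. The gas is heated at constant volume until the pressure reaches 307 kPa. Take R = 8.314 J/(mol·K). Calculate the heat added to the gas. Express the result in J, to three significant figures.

Q ≈ 1060 J

Constant volume ⇒ W = 0, so Q = ΔU = nCᵥΔT with Cᵥ = 3R/2 = 12.47 J/(mol·K).
At constant V, T₂/T₁ = P₂/P₁ ⇒ ΔT = T₁(P₂/P₁ − 1) = 490·(307/244 − 1) = 126.5 K.
ΔU = (0.671)(12.47)(126.5) = 1059 J.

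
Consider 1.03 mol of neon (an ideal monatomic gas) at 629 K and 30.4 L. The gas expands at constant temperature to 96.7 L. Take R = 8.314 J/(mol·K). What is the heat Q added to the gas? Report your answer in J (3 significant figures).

Isothermal ⇒ ΔU = 0, so Q = W = nRT ln(V₂/V₁).
Q = (1.03)(8.314)(629) ln(96.7/30.4) = 5386 × 1.157 = 6233 J.

Q ≈ 6230 J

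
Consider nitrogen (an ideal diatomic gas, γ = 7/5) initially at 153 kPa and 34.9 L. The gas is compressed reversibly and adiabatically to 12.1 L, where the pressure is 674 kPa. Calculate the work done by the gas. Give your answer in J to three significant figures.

W ≈ -7040 J

Adiabatic: W = (P₁V₁ − P₂V₂)/(γ − 1) with γ = 7/5.
P₁V₁ = 5340 J, P₂V₂ = 8155 J.
W = (5340 − 8155) / 0.4 = -7039 J.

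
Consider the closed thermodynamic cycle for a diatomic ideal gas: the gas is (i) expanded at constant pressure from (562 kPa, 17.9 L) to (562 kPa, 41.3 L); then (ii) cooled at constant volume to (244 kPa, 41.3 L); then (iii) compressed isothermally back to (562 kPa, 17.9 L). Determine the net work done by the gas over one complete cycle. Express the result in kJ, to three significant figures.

W_net ≈ 4.73 kJ

Leg (i): W = PΔV = (562)(41.3 − 17.9) = 13151 J.
Leg (ii): W = 0.
Leg (iii): W = PᵢVᵢ ln(V_f/Vᵢ) = (10077) ln(17.9/41.3) = -8425 J.
W_net = 13151 − 8425 = 4726 J.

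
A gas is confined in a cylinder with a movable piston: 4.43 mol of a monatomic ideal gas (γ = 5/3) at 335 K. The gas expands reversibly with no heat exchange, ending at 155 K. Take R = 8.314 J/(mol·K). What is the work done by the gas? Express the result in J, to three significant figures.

W ≈ 9940 J

Adiabatic ⇒ Q = 0, so W_by = −ΔU = nCᵥ(T₁ − T₂).
Cᵥ = 3R/2 = 12.47 J/(mol·K).
W = (4.43)(12.47)(335 − 155) = 9944 J.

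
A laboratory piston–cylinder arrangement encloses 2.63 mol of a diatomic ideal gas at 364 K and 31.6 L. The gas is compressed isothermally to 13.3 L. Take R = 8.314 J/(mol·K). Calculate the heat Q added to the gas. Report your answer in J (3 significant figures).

Q ≈ -6890 J

Isothermal ⇒ ΔU = 0, so Q = W = nRT ln(V₂/V₁).
Q = (2.63)(8.314)(364) ln(13.3/31.6) = 7959 × -0.8654 = -6888 J.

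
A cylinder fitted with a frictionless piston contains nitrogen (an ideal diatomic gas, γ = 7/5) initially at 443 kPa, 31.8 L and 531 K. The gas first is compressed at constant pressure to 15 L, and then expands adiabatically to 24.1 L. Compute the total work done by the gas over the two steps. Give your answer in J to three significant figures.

W_total ≈ -4570 J

Step 1 (isobaric): W = PΔV = (443 kPa)(15 − 31.8 L) = -7442 J.
After step 1: P = 443 kPa, V = 15 L, T = 250.5 K.
Step 2 (adiabatic): W = (P₁V₁ − P₂V₂)/(γ−1) = (6645 − 5497)/0.4 = 2870 J.
W_total = -7442 + 2870 = -4572 J.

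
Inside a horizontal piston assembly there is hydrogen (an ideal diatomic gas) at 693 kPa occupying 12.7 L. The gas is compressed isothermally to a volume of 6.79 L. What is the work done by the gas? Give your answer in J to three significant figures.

W ≈ -5510 J

Isothermal: W = nRT ln(V₂/V₁) = P₁V₁ ln(V₂/V₁).
P₁V₁ = (693 kPa)(12.7 L) = 8801 J.
W = 8801 × ln(6.79/12.7) = 8801 × -0.6262
W_by_gas = -5511 J.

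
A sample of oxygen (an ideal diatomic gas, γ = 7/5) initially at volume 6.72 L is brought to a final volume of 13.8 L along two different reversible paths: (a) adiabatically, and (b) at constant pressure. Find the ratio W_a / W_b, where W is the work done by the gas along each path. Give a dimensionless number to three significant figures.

Path (a) adiabatic: W = P₁V₁(1 − (V₁/V₂)^(γ−1))/(γ−1) → W_a/(P₁V₁) = 0.6253.
Path (b) isobaric: W = P₁(V₂ − V₁) → W_b/(P₁V₁) = 1.054.
W_a / W_b = 0.6253 / 1.054 = 0.5935.

W_a / W_b ≈ 0.593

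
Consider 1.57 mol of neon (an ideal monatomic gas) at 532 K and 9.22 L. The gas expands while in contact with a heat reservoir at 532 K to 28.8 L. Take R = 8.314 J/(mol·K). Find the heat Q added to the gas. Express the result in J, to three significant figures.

Q ≈ 7910 J

Isothermal ⇒ ΔU = 0, so Q = W = nRT ln(V₂/V₁).
Q = (1.57)(8.314)(532) ln(28.8/9.22) = 6944 × 1.139 = 7909 J.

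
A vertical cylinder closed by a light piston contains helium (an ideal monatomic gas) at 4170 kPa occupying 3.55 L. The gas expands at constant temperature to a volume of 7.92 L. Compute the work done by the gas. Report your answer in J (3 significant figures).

Isothermal: W = nRT ln(V₂/V₁) = P₁V₁ ln(V₂/V₁).
P₁V₁ = (4170 kPa)(3.55 L) = 14804 J.
W = 14804 × ln(7.92/3.55) = 14804 × 0.8024
W_by_gas = 11879 J.

W ≈ 11900 J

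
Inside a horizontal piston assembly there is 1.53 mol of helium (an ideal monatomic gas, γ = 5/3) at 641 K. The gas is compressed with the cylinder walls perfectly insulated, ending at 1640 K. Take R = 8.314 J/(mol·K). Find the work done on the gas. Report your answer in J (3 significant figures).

W ≈ 19100 J

Adiabatic ⇒ Q = 0, so W_by = −ΔU = nCᵥ(T₁ − T₂).
Cᵥ = 3R/2 = 12.47 J/(mol·K).
W = (1.53)(12.47)(641 − 1640) = -19062 J.
Work on gas = −W_by = 19062 J.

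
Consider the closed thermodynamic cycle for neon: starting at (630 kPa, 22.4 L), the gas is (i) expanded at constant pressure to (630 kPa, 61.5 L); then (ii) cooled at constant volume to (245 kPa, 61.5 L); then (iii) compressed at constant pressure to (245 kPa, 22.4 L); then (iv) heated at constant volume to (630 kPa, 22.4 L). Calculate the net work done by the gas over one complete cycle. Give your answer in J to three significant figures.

W_net ≈ 15100 J

Constant-volume legs do no work.
W(i) = (630)(61.5 − 22.4) = 24633 J; W(iii) = (245)(22.4 − 61.5) = -9580 J.
W_net = 24633 − 9580 = 15054 J (the clockwise enclosed area).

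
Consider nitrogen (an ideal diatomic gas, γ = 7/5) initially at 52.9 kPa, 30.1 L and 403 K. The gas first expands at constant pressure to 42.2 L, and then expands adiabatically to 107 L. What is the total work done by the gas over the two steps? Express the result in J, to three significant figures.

W_total ≈ 2370 J

Step 1 (isobaric): W = PΔV = (52.9 kPa)(42.2 − 30.1 L) = 640.1 J.
After step 1: P = 52.9 kPa, V = 42.2 L, T = 565 K.
Step 2 (adiabatic): W = (P₁V₁ − P₂V₂)/(γ−1) = (2232 − 1539)/0.4 = 1734 J.
W_total = 640.1 + 1734 = 2374 J.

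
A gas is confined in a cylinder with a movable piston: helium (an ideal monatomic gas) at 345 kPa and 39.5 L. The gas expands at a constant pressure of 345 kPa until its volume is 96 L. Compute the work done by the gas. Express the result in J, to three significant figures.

W ≈ 19500 J

Isobaric: W = P ΔV.
W = (345 kPa)(96 − 39.5 L) = (345)(56.5) = 19492 J.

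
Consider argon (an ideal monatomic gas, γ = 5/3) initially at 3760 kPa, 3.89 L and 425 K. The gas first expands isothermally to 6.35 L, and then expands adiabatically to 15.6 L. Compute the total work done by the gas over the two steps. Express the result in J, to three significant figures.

W_total ≈ 17100 J

Step 1 (isothermal): W = P₁V₁ ln(V₂/V₁) = (14626) ln(6.35/3.89) = 7168 J.
After step 1: P = 2303 kPa, V = 6.35 L, T = 425 K.
Step 2 (adiabatic): W = (P₁V₁ − P₂V₂)/(γ−1) = (14626 − 8033)/0.667 = 9889 J.
W_total = 7168 + 9889 = 17057 J.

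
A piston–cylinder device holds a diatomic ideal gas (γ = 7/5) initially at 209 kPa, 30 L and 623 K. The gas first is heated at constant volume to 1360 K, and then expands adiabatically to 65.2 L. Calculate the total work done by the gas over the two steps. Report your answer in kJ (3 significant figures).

Step 1 (isochoric): W = 0 (constant volume).
After step 1: P = 456.2 kPa (V unchanged).
Step 2 (adiabatic): W = (P₁V₁ − P₂V₂)/(γ−1) = (13687 − 10034)/0.4 = 9134 J.
W_total = 0 + 9134 = 9134 J.

W_total ≈ 9.13 kJ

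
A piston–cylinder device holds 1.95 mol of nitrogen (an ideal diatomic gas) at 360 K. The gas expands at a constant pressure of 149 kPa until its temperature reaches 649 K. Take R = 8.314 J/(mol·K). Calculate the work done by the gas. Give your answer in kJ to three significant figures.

Isobaric: W = P ΔV = nR ΔT.
W = (1.95)(8.314)(649 − 360) = 4685 J.

W ≈ 4.69 kJ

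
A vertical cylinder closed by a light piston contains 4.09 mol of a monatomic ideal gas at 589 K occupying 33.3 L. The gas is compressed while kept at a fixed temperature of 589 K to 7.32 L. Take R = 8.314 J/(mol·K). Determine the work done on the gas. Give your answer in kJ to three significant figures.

Isothermal: W = nRT ln(V₂/V₁).
W = (4.09)(8.314)(589) × ln(7.32/33.3)
  = 20029 × -1.515
W_by_gas = -30342 J; work on gas = −W_by = 30342 J.

W ≈ 30.3 kJ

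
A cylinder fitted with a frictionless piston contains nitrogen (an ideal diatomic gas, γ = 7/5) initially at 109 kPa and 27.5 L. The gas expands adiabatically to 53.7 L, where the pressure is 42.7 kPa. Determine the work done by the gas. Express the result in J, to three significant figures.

W ≈ 1760 J

Adiabatic: W = (P₁V₁ − P₂V₂)/(γ − 1) with γ = 7/5.
P₁V₁ = 2998 J, P₂V₂ = 2293 J.
W = (2998 − 2293) / 0.4 = 1761 J.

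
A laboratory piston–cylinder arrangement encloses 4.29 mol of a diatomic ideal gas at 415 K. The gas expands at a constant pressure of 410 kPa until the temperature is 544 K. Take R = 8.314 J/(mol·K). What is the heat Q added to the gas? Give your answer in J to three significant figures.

Isobaric: W = nRΔT = (4.29)(8.314)(129) = 4601 J.
ΔU = nCᵥΔT with Cᵥ = 5R/2: ΔU = (4.29)(20.79)(129) = 11503 J.
Q = ΔU + W = 11503 + 4601 = 16104 J.

Q ≈ 16100 J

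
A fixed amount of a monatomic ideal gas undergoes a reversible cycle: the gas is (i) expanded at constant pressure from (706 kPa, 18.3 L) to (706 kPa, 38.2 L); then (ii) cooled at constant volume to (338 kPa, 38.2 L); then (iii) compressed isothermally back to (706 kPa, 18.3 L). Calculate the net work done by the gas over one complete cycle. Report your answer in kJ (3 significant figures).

W_net ≈ 4.55 kJ

Leg (i): W = PΔV = (706)(38.2 − 18.3) = 14049 J.
Leg (ii): W = 0.
Leg (iii): W = PᵢVᵢ ln(V_f/Vᵢ) = (12912) ln(18.3/38.2) = -9502 J.
W_net = 14049 − 9502 = 4547 J.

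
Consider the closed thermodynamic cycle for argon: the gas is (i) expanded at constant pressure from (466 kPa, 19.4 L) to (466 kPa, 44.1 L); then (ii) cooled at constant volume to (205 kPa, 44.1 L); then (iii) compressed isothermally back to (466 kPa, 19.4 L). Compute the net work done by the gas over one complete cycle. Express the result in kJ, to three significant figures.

Leg (i): W = PΔV = (466)(44.1 − 19.4) = 11510 J.
Leg (ii): W = 0.
Leg (iii): W = PᵢVᵢ ln(V_f/Vᵢ) = (9040) ln(19.4/44.1) = -7424 J.
W_net = 11510 − 7424 = 4086 J.

W_net ≈ 4.09 kJ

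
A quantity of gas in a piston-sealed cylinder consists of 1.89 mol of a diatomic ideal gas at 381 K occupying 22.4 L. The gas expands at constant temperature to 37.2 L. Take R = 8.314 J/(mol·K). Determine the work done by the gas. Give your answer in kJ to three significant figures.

Isothermal: W = nRT ln(V₂/V₁).
W = (1.89)(8.314)(381) × ln(37.2/22.4)
  = 5987 × 0.5072
W_by_gas = 3037 J.

W ≈ 3.04 kJ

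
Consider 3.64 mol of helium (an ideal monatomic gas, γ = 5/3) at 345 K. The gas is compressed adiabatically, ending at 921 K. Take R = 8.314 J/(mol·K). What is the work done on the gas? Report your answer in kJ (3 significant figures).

Adiabatic ⇒ Q = 0, so W_by = −ΔU = nCᵥ(T₁ − T₂).
Cᵥ = 3R/2 = 12.47 J/(mol·K).
W = (3.64)(12.47)(345 − 921) = -26147 J.
Work on gas = −W_by = 26147 J.

W ≈ 26.1 kJ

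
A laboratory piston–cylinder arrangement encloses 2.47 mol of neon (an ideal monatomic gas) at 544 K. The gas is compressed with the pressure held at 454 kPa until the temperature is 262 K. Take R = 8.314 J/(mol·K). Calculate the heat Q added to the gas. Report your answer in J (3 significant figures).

Q ≈ -14500 J

Isobaric: W = nRΔT = (2.47)(8.314)(-282) = -5791 J.
ΔU = nCᵥΔT with Cᵥ = 3R/2: ΔU = (2.47)(12.47)(-282) = -8687 J.
Q = ΔU + W = -8687 − 5791 = -14478 J.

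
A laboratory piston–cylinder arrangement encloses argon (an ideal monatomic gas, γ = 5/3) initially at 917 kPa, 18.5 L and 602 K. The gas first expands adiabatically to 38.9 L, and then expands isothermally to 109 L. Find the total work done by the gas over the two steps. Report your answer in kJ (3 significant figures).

W_total ≈ 20.6 kJ

Step 1 (adiabatic): W = (P₁V₁ − P₂V₂)/(γ−1) = (16964 − 10336)/0.667 = 9943 J.
After step 1: P = 265.7 kPa, V = 38.9 L, T = 366.8 K.
Step 2 (isothermal): W = P₁V₁ ln(V₂/V₁) = (10336) ln(109/38.9) = 10650 J.
W_total = 9943 + 10650 = 20592 J.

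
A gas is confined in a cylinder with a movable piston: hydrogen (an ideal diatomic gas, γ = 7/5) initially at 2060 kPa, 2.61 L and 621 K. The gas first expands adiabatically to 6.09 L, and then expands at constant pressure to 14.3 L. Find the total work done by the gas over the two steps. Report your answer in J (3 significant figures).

W_total ≈ 9030 J

Step 1 (adiabatic): W = (P₁V₁ − P₂V₂)/(γ−1) = (5377 − 3831)/0.4 = 3864 J.
After step 1: P = 629.1 kPa, V = 6.09 L, T = 442.5 K.
Step 2 (isobaric): W = PΔV = (629.1 kPa)(14.3 − 6.09 L) = 5165 J.
W_total = 3864 + 5165 = 9029 J.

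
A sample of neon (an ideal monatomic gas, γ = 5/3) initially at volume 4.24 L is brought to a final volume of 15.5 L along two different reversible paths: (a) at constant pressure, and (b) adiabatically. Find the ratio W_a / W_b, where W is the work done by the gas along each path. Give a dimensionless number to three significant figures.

W_a / W_b ≈ 3.06

Path (a) isobaric: W = P₁(V₂ − V₁) → W_a/(P₁V₁) = 2.656.
Path (b) adiabatic: W = P₁V₁(1 − (V₁/V₂)^(γ−1))/(γ−1) → W_b/(P₁V₁) = 0.8679.
W_a / W_b = 2.656 / 0.8679 = 3.06.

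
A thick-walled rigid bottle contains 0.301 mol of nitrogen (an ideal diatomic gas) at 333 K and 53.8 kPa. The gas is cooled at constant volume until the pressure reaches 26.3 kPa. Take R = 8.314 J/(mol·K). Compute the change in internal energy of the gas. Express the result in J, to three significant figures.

Constant volume ⇒ W = 0, so Q = ΔU = nCᵥΔT with Cᵥ = 5R/2 = 20.79 J/(mol·K).
At constant V, T₂/T₁ = P₂/P₁ ⇒ ΔT = T₁(P₂/P₁ − 1) = 333·(26.3/53.8 − 1) = -170.2 K.
ΔU = (0.301)(20.79)(-170.2) = -1065 J.

ΔU ≈ -1060 J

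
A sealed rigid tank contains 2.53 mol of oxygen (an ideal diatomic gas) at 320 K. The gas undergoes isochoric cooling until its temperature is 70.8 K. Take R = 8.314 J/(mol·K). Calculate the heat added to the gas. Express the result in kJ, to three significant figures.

Q ≈ -13.1 kJ

Constant volume ⇒ W = 0, so Q = ΔU = nCᵥΔT with Cᵥ = 5R/2 = 20.79 J/(mol·K).
ΔU = (2.53)(20.79)(70.8 − 320) = -13104 J.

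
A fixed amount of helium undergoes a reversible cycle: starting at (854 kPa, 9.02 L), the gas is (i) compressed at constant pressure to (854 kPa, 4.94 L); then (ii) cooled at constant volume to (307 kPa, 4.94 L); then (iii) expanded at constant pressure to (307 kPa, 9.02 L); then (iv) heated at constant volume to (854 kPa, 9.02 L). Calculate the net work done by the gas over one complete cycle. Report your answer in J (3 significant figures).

Constant-volume legs do no work.
W(i) = (854)(4.94 − 9.02) = -3484 J; W(iii) = (307)(9.02 − 4.94) = 1253 J.
W_net = -3484 + 1253 = -2232 J (the counter-clockwise enclosed area).

W_net ≈ -2230 J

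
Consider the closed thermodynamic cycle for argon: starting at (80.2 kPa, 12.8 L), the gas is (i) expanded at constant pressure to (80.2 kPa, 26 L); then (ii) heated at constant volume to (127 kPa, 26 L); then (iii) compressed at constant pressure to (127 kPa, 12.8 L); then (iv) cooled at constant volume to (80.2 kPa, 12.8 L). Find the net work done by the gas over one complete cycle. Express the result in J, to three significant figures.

Constant-volume legs do no work.
W(i) = (80.2)(26 − 12.8) = 1059 J; W(iii) = (127)(12.8 − 26) = -1676 J.
W_net = 1059 − 1676 = -617.8 J (the counter-clockwise enclosed area).

W_net ≈ -618 J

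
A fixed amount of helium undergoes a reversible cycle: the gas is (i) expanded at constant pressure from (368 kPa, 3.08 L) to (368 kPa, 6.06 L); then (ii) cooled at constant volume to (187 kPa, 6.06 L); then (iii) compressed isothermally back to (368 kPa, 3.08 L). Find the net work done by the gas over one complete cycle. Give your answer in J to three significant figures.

Leg (i): W = PΔV = (368)(6.06 − 3.08) = 1097 J.
Leg (ii): W = 0.
Leg (iii): W = PᵢVᵢ ln(V_f/Vᵢ) = (1133) ln(3.08/6.06) = -766.9 J.
W_net = 1097 − 766.9 = 329.7 J.

W_net ≈ 330 J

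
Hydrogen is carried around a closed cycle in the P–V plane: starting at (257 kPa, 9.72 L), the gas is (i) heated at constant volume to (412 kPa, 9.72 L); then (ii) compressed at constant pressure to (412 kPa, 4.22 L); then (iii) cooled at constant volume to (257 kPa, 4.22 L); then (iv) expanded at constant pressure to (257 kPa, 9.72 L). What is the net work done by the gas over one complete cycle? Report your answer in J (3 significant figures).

W_net ≈ -853 J

Constant-volume legs do no work.
W(ii) = (412)(4.22 − 9.72) = -2266 J; W(iv) = (257)(9.72 − 4.22) = 1414 J.
W_net = -2266 + 1414 = -852.5 J (the counter-clockwise enclosed area).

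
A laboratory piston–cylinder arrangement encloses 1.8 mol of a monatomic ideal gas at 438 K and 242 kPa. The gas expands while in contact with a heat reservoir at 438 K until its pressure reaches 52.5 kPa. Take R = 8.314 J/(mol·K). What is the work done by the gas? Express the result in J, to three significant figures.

W ≈ 10000 J

Isothermal process: W = nRT ln(V₂/V₁) = nRT ln(P₁/P₂).
W = (1.8)(8.314)(438) × ln(242/52.5)
  = 6555 × ln(4.61) = 6555 × 1.528
W_by_gas = 10016 J.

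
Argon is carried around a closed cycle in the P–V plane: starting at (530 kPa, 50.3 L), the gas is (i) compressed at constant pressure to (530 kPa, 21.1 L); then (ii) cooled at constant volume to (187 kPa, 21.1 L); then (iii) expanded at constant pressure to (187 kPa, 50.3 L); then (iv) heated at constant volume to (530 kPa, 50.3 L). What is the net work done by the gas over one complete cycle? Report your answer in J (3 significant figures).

W_net ≈ -10000 J

Constant-volume legs do no work.
W(i) = (530)(21.1 − 50.3) = -15476 J; W(iii) = (187)(50.3 − 21.1) = 5460 J.
W_net = -15476 + 5460 = -10016 J (the counter-clockwise enclosed area).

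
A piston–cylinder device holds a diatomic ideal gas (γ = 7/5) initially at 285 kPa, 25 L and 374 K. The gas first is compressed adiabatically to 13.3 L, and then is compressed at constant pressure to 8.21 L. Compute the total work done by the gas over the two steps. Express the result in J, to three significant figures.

Step 1 (adiabatic): W = (P₁V₁ − P₂V₂)/(γ−1) = (7125 − 9171)/0.4 = -5115 J.
After step 1: P = 689.6 kPa, V = 13.3 L, T = 481.4 K.
Step 2 (isobaric): W = PΔV = (689.6 kPa)(8.21 − 13.3 L) = -3510 J.
W_total = -5115 − 3510 = -8625 J.

W_total ≈ -8630 J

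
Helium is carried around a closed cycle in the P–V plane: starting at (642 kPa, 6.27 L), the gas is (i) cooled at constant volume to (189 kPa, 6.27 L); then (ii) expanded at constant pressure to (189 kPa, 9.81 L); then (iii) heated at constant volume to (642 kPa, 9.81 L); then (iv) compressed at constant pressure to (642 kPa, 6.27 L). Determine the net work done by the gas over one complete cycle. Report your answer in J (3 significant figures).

W_net ≈ -1600 J

Constant-volume legs do no work.
W(ii) = (189)(9.81 − 6.27) = 669.1 J; W(iv) = (642)(6.27 − 9.81) = -2273 J.
W_net = 669.1 − 2273 = -1604 J (the counter-clockwise enclosed area).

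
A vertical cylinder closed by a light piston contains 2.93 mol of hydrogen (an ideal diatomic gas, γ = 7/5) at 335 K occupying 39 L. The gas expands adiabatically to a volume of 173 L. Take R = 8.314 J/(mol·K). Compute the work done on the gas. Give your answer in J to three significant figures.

Adiabatic: TV^(γ−1) = const with γ = 7/5.
T₂ = T₁ (V₁/V₂)^(γ−1) = 335 × (39/173)^0.4 = 335 × 0.5511 = 184.6 K.
W_by = nCᵥ(T₁ − T₂) = (2.93)(20.79)(335 − 184.6) = 9159 J.
Work on gas = −W_by = -9159 J.

W ≈ -9160 J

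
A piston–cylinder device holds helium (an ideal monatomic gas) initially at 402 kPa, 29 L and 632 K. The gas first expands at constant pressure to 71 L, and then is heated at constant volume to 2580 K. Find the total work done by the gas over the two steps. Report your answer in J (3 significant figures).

W_total ≈ 16900 J

Step 1 (isobaric): W = PΔV = (402 kPa)(71 − 29 L) = 16884 J.
Step 2 (isochoric): W = 0 (constant volume).
W_total = 16884 + 0 = 16884 J.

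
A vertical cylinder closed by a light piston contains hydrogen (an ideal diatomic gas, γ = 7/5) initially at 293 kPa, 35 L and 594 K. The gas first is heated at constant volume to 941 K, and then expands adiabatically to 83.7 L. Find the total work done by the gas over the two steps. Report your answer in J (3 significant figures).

W_total ≈ 12000 J

Step 1 (isochoric): W = 0 (constant volume).
After step 1: P = 464.2 kPa (V unchanged).
Step 2 (adiabatic): W = (P₁V₁ − P₂V₂)/(γ−1) = (16246 − 11462)/0.4 = 11958 J.
W_total = 0 + 11958 = 11958 J.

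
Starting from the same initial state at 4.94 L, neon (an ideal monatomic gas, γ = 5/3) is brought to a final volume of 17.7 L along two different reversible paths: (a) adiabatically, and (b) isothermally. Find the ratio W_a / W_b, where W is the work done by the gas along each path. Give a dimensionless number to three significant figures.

Path (a) adiabatic: W = P₁V₁(1 − (V₁/V₂)^(γ−1))/(γ−1) → W_a/(P₁V₁) = 0.8594.
Path (b) isothermal: W = P₁V₁ ln(V₂/V₁) → W_b/(P₁V₁) = 1.276.
W_a / W_b = 0.8594 / 1.276 = 0.6734.

W_a / W_b ≈ 0.673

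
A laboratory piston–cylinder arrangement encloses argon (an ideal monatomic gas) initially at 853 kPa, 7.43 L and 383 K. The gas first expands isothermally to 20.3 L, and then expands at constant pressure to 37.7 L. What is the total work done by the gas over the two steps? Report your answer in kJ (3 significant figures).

W_total ≈ 11.8 kJ

Step 1 (isothermal): W = P₁V₁ ln(V₂/V₁) = (6338) ln(20.3/7.43) = 6370 J.
After step 1: P = 312.2 kPa, V = 20.3 L, T = 383 K.
Step 2 (isobaric): W = PΔV = (312.2 kPa)(37.7 − 20.3 L) = 5432 J.
W_total = 6370 + 5432 = 11802 J.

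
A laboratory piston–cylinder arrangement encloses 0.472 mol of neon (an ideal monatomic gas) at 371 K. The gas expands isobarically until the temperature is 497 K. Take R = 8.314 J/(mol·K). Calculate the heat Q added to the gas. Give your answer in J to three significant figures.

Q ≈ 1240 J

Isobaric: W = nRΔT = (0.472)(8.314)(126) = 494.5 J.
ΔU = nCᵥΔT with Cᵥ = 3R/2: ΔU = (0.472)(12.47)(126) = 741.7 J.
Q = ΔU + W = 741.7 + 494.5 = 1236 J.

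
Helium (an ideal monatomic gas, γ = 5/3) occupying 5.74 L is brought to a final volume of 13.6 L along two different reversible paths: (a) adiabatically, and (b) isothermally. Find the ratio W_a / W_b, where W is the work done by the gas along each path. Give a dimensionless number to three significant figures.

Path (a) adiabatic: W = P₁V₁(1 − (V₁/V₂)^(γ−1))/(γ−1) → W_a/(P₁V₁) = 0.656.
Path (b) isothermal: W = P₁V₁ ln(V₂/V₁) → W_b/(P₁V₁) = 0.8626.
W_a / W_b = 0.656 / 0.8626 = 0.7605.

W_a / W_b ≈ 0.760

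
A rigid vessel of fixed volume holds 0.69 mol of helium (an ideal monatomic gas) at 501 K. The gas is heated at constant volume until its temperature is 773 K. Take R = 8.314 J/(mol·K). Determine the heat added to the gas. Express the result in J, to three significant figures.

Constant volume ⇒ W = 0, so Q = ΔU = nCᵥΔT with Cᵥ = 3R/2 = 12.47 J/(mol·K).
ΔU = (0.69)(12.47)(773 − 501) = 2341 J.

Q ≈ 2340 J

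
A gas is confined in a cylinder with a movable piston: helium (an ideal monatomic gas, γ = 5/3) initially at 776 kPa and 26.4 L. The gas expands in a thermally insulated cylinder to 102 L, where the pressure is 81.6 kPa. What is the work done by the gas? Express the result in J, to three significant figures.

Adiabatic: W = (P₁V₁ − P₂V₂)/(γ − 1) with γ = 5/3.
P₁V₁ = 20486 J, P₂V₂ = 8323 J.
W = (20486 − 8323) / 0.6667 = 18245 J.

W ≈ 18200 J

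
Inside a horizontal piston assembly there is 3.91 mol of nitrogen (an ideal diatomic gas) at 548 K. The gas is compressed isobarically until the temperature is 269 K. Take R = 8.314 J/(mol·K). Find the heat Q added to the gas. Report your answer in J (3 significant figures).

Q ≈ -31700 J

Isobaric: W = nRΔT = (3.91)(8.314)(-279) = -9070 J.
ΔU = nCᵥΔT with Cᵥ = 5R/2: ΔU = (3.91)(20.79)(-279) = -22674 J.
Q = ΔU + W = -22674 − 9070 = -31744 J.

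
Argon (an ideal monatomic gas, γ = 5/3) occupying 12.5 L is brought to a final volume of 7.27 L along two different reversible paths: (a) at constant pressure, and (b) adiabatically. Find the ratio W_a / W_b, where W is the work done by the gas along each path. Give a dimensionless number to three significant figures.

Path (a) isobaric: W = P₁(V₂ − V₁) → W_a/(P₁V₁) = -0.4184.
Path (b) adiabatic: W = P₁V₁(1 − (V₁/V₂)^(γ−1))/(γ−1) → W_b/(P₁V₁) = -0.6528.
W_a / W_b = -0.4184 / -0.6528 = 0.6409.

W_a / W_b ≈ 0.641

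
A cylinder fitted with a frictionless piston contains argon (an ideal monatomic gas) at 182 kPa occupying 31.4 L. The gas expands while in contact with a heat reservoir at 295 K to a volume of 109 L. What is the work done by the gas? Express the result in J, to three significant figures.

W ≈ 7110 J

Isothermal: W = nRT ln(V₂/V₁) = P₁V₁ ln(V₂/V₁).
P₁V₁ = (182 kPa)(31.4 L) = 5715 J.
W = 5715 × ln(109/31.4) = 5715 × 1.245
W_by_gas = 7112 J.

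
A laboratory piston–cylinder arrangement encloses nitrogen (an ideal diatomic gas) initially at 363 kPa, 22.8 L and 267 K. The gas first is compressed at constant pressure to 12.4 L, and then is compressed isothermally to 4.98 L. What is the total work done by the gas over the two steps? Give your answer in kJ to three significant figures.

W_total ≈ -7.88 kJ

Step 1 (isobaric): W = PΔV = (363 kPa)(12.4 − 22.8 L) = -3775 J.
After step 1: P = 363 kPa, V = 12.4 L, T = 145.2 K.
Step 2 (isothermal): W = P₁V₁ ln(V₂/V₁) = (4501) ln(4.98/12.4) = -4106 J.
W_total = -3775 − 4106 = -7881 J.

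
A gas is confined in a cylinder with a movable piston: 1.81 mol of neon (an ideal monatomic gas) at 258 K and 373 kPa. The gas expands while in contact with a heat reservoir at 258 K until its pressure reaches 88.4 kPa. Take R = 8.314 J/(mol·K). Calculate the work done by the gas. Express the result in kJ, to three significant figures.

W ≈ 5.59 kJ

Isothermal process: W = nRT ln(V₂/V₁) = nRT ln(P₁/P₂).
W = (1.81)(8.314)(258) × ln(373/88.4)
  = 3882 × ln(4.219) = 3882 × 1.44
W_by_gas = 5590 J.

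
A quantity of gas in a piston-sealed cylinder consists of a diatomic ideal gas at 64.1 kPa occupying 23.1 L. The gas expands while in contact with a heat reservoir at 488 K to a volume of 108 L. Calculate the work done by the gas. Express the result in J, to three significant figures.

Isothermal: W = nRT ln(V₂/V₁) = P₁V₁ ln(V₂/V₁).
P₁V₁ = (64.1 kPa)(23.1 L) = 1481 J.
W = 1481 × ln(108/23.1) = 1481 × 1.542
W_by_gas = 2284 J.

W ≈ 2280 J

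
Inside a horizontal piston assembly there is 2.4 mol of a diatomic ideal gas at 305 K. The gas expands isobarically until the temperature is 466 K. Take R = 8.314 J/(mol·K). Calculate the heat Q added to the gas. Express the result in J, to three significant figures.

Isobaric: W = nRΔT = (2.4)(8.314)(161) = 3213 J.
ΔU = nCᵥΔT with Cᵥ = 5R/2: ΔU = (2.4)(20.79)(161) = 8031 J.
Q = ΔU + W = 8031 + 3213 = 11244 J.

Q ≈ 11200 J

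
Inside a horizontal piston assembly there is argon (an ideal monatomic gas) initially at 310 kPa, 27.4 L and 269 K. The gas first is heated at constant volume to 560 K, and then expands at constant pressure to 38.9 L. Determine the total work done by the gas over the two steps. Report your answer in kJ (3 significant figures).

Step 1 (isochoric): W = 0 (constant volume).
After step 1: P = 645.4 kPa (V unchanged).
Step 2 (isobaric): W = PΔV = (645.4 kPa)(38.9 − 27.4 L) = 7422 J.
W_total = 0 + 7422 = 7422 J.

W_total ≈ 7.42 kJ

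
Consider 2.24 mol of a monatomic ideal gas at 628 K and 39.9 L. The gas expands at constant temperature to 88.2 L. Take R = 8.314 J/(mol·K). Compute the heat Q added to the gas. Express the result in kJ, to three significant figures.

Q ≈ 9.28 kJ

Isothermal ⇒ ΔU = 0, so Q = W = nRT ln(V₂/V₁).
Q = (2.24)(8.314)(628) ln(88.2/39.9) = 11695 × 0.7932 = 9277 J.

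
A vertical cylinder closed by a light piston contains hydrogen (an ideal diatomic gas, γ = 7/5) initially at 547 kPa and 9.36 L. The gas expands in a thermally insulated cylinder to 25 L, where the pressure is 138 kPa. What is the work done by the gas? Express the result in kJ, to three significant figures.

Adiabatic: W = (P₁V₁ − P₂V₂)/(γ − 1) with γ = 7/5.
P₁V₁ = 5120 J, P₂V₂ = 3450 J.
W = (5120 − 3450) / 0.4 = 4175 J.

W ≈ 4.17 kJ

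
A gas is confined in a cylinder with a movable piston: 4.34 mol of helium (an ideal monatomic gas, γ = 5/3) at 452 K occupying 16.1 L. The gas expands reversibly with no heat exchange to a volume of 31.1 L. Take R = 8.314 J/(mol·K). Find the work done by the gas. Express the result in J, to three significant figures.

Adiabatic: TV^(γ−1) = const with γ = 5/3.
T₂ = T₁ (V₁/V₂)^(γ−1) = 452 × (16.1/31.1)^0.667 = 452 × 0.6447 = 291.4 K.
W_by = nCᵥ(T₁ − T₂) = (4.34)(12.47)(452 − 291.4) = 8691 J.

W ≈ 8690 J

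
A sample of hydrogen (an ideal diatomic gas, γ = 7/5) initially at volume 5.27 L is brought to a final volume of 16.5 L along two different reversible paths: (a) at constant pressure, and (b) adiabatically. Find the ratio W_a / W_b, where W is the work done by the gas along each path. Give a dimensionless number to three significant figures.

Path (a) isobaric: W = P₁(V₂ − V₁) → W_a/(P₁V₁) = 2.131.
Path (b) adiabatic: W = P₁V₁(1 − (V₁/V₂)^(γ−1))/(γ−1) → W_b/(P₁V₁) = 0.9163.
W_a / W_b = 2.131 / 0.9163 = 2.326.

W_a / W_b ≈ 2.33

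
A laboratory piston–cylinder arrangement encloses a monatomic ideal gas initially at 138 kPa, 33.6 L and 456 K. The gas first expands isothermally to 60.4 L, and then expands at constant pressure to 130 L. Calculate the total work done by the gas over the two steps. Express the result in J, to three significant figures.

Step 1 (isothermal): W = P₁V₁ ln(V₂/V₁) = (4637) ln(60.4/33.6) = 2719 J.
After step 1: P = 76.77 kPa, V = 60.4 L, T = 456 K.
Step 2 (isobaric): W = PΔV = (76.77 kPa)(130 − 60.4 L) = 5343 J.
W_total = 2719 + 5343 = 8062 J.

W_total ≈ 8060 J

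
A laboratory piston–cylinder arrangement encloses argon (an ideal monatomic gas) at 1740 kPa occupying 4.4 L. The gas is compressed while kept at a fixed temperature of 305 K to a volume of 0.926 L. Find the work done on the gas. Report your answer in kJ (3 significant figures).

Isothermal: W = nRT ln(V₂/V₁) = P₁V₁ ln(V₂/V₁).
P₁V₁ = (1740 kPa)(4.4 L) = 7656 J.
W = 7656 × ln(0.926/4.4) = 7656 × -1.558
W_by_gas = -11932 J; work on gas = −W_by = 11932 J.

W ≈ 11.9 kJ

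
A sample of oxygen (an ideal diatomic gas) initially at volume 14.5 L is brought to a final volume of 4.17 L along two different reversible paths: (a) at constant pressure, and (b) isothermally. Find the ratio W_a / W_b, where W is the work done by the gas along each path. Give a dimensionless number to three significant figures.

Path (a) isobaric: W = P₁(V₂ − V₁) → W_a/(P₁V₁) = -0.7124.
Path (b) isothermal: W = P₁V₁ ln(V₂/V₁) → W_b/(P₁V₁) = -1.246.
W_a / W_b = -0.7124 / -1.246 = 0.5717.

W_a / W_b ≈ 0.572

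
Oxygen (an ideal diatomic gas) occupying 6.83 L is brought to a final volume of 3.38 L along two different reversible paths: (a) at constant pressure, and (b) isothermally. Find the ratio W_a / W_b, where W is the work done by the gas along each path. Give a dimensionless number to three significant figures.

Path (a) isobaric: W = P₁(V₂ − V₁) → W_a/(P₁V₁) = -0.5051.
Path (b) isothermal: W = P₁V₁ ln(V₂/V₁) → W_b/(P₁V₁) = -0.7034.
W_a / W_b = -0.5051 / -0.7034 = 0.7181.

W_a / W_b ≈ 0.718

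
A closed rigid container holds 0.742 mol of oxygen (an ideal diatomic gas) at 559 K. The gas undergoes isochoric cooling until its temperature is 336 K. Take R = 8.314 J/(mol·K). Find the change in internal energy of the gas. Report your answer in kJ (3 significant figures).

Constant volume ⇒ W = 0, so Q = ΔU = nCᵥΔT with Cᵥ = 5R/2 = 20.79 J/(mol·K).
ΔU = (0.742)(20.79)(336 − 559) = -3439 J.

ΔU ≈ -3.44 kJ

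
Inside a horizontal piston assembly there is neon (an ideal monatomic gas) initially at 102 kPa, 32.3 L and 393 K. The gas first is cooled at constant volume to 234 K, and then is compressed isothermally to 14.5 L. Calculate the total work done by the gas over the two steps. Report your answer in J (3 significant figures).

W_total ≈ -1570 J

Step 1 (isochoric): W = 0 (constant volume).
After step 1: P = 60.73 kPa (V unchanged).
Step 2 (isothermal): W = P₁V₁ ln(V₂/V₁) = (1962) ln(14.5/32.3) = -1571 J.
W_total = 0 − 1571 = -1571 J.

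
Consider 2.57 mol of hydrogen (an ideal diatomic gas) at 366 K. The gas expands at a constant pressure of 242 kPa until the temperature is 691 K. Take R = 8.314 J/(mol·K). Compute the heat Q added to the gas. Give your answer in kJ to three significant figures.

Isobaric: W = nRΔT = (2.57)(8.314)(325) = 6944 J.
ΔU = nCᵥΔT with Cᵥ = 5R/2: ΔU = (2.57)(20.79)(325) = 17361 J.
Q = ΔU + W = 17361 + 6944 = 24305 J.

Q ≈ 24.3 kJ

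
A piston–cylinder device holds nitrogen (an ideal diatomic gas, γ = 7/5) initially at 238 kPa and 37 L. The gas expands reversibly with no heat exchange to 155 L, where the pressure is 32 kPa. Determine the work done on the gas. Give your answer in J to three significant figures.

W ≈ -9620 J

Adiabatic: W = (P₁V₁ − P₂V₂)/(γ − 1) with γ = 7/5.
P₁V₁ = 8806 J, P₂V₂ = 4960 J.
W = (8806 − 4960) / 0.4 = 9615 J.
Work on gas = −W_by = -9615 J.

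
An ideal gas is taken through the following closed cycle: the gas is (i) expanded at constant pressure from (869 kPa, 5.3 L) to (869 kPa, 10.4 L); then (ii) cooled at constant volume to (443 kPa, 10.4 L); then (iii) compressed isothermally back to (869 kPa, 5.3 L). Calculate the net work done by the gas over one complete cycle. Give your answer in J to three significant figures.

Leg (i): W = PΔV = (869)(10.4 − 5.3) = 4432 J.
Leg (ii): W = 0.
Leg (iii): W = PᵢVᵢ ln(V_f/Vᵢ) = (4607) ln(5.3/10.4) = -3106 J.
W_net = 4432 − 3106 = 1326 J.

W_net ≈ 1330 J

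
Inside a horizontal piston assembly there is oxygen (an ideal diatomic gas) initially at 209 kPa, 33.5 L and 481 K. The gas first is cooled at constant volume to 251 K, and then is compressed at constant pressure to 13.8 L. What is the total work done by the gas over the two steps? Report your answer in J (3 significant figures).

Step 1 (isochoric): W = 0 (constant volume).
After step 1: P = 109.1 kPa (V unchanged).
Step 2 (isobaric): W = PΔV = (109.1 kPa)(13.8 − 33.5 L) = -2149 J.
W_total = 0 − 2149 = -2149 J.

W_total ≈ -2150 J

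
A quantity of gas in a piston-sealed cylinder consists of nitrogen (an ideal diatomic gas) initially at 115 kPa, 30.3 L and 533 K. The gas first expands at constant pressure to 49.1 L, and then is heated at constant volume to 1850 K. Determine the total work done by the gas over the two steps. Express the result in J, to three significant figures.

Step 1 (isobaric): W = PΔV = (115 kPa)(49.1 − 30.3 L) = 2162 J.
Step 2 (isochoric): W = 0 (constant volume).
W_total = 2162 + 0 = 2162 J.

W_total ≈ 2160 J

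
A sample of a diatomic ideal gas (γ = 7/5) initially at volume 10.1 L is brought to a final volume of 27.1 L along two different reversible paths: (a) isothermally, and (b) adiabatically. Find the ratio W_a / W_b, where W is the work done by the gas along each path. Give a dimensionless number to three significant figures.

W_a / W_b ≈ 1.21

Path (a) isothermal: W = P₁V₁ ln(V₂/V₁) → W_a/(P₁V₁) = 0.987.
Path (b) adiabatic: W = P₁V₁(1 − (V₁/V₂)^(γ−1))/(γ−1) → W_b/(P₁V₁) = 0.8155.
W_a / W_b = 0.987 / 0.8155 = 1.21.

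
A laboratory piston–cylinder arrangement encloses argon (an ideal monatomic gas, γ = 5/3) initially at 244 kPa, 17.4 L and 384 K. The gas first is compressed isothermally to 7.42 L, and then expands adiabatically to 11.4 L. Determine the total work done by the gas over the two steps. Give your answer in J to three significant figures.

W_total ≈ -2030 J

Step 1 (isothermal): W = P₁V₁ ln(V₂/V₁) = (4246) ln(7.42/17.4) = -3618 J.
After step 1: P = 572.2 kPa, V = 7.42 L, T = 384 K.
Step 2 (adiabatic): W = (P₁V₁ − P₂V₂)/(γ−1) = (4246 − 3189)/0.667 = 1585 J.
W_total = -3618 + 1585 = -2033 J.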